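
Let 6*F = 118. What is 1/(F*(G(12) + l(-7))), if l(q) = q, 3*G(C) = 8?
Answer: -9/767 ≈ -0.011734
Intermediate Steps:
F = 59/3 (F = (1/6)*118 = 59/3 ≈ 19.667)
G(C) = 8/3 (G(C) = (1/3)*8 = 8/3)
1/(F*(G(12) + l(-7))) = 1/(59*(8/3 - 7)/3) = 1/((59/3)*(-13/3)) = 1/(-767/9) = -9/767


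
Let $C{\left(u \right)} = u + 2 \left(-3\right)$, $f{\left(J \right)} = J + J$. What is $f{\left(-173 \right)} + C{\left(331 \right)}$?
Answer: $-21$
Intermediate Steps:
$f{\left(J \right)} = 2 J$
$C{\left(u \right)} = -6 + u$ ($C{\left(u \right)} = u - 6 = -6 + u$)
$f{\left(-173 \right)} + C{\left(331 \right)} = 2 \left(-173\right) + \left(-6 + 331\right) = -346 + 325 = -21$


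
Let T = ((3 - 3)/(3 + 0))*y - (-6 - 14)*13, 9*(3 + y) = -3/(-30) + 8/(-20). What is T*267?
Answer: 69420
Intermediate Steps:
y = -91/30 (y = -3 + (-3/(-30) + 8/(-20))/9 = -3 + (-3*(-1/30) + 8*(-1/20))/9 = -3 + (1/10 - 2/5)/9 = -3 + (1/9)*(-3/10) = -3 - 1/30 = -91/30 ≈ -3.0333)
T = 260 (T = ((3 - 3)/(3 + 0))*(-91/30) - (-6 - 14)*13 = (0/3)*(-91/30) - (-20)*13 = (0*(1/3))*(-91/30) - 1*(-260) = 0*(-91/30) + 260 = 0 + 260 = 260)
T*267 = 260*267 = 69420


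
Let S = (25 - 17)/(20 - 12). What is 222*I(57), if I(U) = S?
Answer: 222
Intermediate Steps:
S = 1 (S = 8/8 = 8*(⅛) = 1)
I(U) = 1
222*I(57) = 222*1 = 222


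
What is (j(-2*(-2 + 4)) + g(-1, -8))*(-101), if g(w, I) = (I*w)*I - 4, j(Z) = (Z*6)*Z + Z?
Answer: -2424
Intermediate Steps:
j(Z) = Z + 6*Z² (j(Z) = (6*Z)*Z + Z = 6*Z² + Z = Z + 6*Z²)
g(w, I) = -4 + w*I² (g(w, I) = w*I² - 4 = -4 + w*I²)
(j(-2*(-2 + 4)) + g(-1, -8))*(-101) = ((-2*(-2 + 4))*(1 + 6*(-2*(-2 + 4))) + (-4 - 1*(-8)²))*(-101) = ((-2*2)*(1 + 6*(-2*2)) + (-4 - 1*64))*(-101) = (-4*(1 + 6*(-4)) + (-4 - 64))*(-101) = (-4*(1 - 24) - 68)*(-101) = (-4*(-23) - 68)*(-101) = (92 - 68)*(-101) = 24*(-101) = -2424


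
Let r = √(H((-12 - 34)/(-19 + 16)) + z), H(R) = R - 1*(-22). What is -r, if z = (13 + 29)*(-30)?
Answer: -2*I*√2751/3 ≈ -34.967*I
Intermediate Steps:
H(R) = 22 + R (H(R) = R + 22 = 22 + R)
z = -1260 (z = 42*(-30) = -1260)
r = 2*I*√2751/3 (r = √((22 + (-12 - 34)/(-19 + 16)) - 1260) = √((22 - 46/(-3)) - 1260) = √((22 - 46*(-⅓)) - 1260) = √((22 + 46/3) - 1260) = √(112/3 - 1260) = √(-3668/3) = 2*I*√2751/3 ≈ 34.967*I)
-r = -2*I*√2751/3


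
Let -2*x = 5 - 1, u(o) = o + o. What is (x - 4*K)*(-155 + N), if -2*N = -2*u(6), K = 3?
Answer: 2002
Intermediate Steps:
u(o) = 2*o
x = -2 (x = -(5 - 1)/2 = -½*4 = -2)
N = 12 (N = -(-1)*2*6 = -(-1)*12 = -½*(-24) = 12)
(x - 4*K)*(-155 + N) = (-2 - 4*3)*(-155 + 12) = (-2 - 12)*(-143) = -14*(-143) = 2002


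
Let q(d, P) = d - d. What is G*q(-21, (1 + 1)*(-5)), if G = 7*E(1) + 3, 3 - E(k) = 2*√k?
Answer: 0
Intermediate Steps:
q(d, P) = 0
E(k) = 3 - 2*√k
G = 10 (G = 7*(3 - 2*√1) + 3 = 7*(3 - 2*1) + 3 = 7*(3 - 2) + 3 = 7*1 + 3 = 7 + 3 = 10)
G*q(-21, (1 + 1)*(-5)) = 10*0 = 0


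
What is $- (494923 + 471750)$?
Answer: $-966673$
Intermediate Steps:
$- (494923 + 471750) = \left(-1\right) 966673 = -966673$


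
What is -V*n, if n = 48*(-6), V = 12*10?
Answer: 34560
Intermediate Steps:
V = 120
n = -288
-V*n = -120*(-288) = -1*(-34560) = 34560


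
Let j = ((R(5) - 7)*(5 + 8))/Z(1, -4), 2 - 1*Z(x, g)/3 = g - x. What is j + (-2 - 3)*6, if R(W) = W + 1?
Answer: -643/21 ≈ -30.619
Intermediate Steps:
R(W) = 1 + W
Z(x, g) = 6 - 3*g + 3*x (Z(x, g) = 6 - 3*(g - x) = 6 + (-3*g + 3*x) = 6 - 3*g + 3*x)
j = -13/21 (j = (((1 + 5) - 7)*(5 + 8))/(6 - 3*(-4) + 3*1) = ((6 - 7)*13)/(6 + 12 + 3) = -1*13/21 = -13*1/21 = -13/21 ≈ -0.61905)
j + (-2 - 3)*6 = -13/21 + (-2 - 3)*6 = -13/21 - 5*6 = -13/21 - 30 = -643/21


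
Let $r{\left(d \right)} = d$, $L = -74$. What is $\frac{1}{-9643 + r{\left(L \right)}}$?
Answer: $- \frac{1}{9717} \approx -0.00010291$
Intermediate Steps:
$\frac{1}{-9643 + r{\left(L \right)}} = \frac{1}{-9643 - 74} = \frac{1}{-9717} = - \frac{1}{9717}$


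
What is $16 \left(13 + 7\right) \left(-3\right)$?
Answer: $-960$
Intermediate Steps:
$16 \left(13 + 7\right) \left(-3\right) = 16 \cdot 20 \left(-3\right) = 16 \left(-60\right) = -960$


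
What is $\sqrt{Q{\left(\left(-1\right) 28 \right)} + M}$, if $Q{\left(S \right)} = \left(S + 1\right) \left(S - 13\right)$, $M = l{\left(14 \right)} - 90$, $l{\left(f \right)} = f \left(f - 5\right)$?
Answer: $3 \sqrt{127} \approx 33.808$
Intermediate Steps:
$l{\left(f \right)} = f \left(-5 + f\right)$
$M = 36$ ($M = 14 \left(-5 + 14\right) - 90 = 14 \cdot 9 - 90 = 126 - 90 = 36$)
$Q{\left(S \right)} = \left(1 + S\right) \left(-13 + S\right)$
$\sqrt{Q{\left(\left(-1\right) 28 \right)} + M} = \sqrt{\left(-13 + \left(\left(-1\right) 28\right)^{2} - 12 \left(\left(-1\right) 28\right)\right) + 36} = \sqrt{\left(-13 + \left(-28\right)^{2} - -336\right) + 36} = \sqrt{\left(-13 + 784 + 336\right) + 36} = \sqrt{1107 + 36} = \sqrt{1143} = 3 \sqrt{127}$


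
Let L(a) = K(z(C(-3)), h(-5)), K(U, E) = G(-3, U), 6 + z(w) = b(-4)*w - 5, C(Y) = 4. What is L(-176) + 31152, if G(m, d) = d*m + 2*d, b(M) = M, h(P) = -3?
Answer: 31179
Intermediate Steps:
G(m, d) = 2*d + d*m
z(w) = -11 - 4*w (z(w) = -6 + (-4*w - 5) = -6 + (-5 - 4*w) = -11 - 4*w)
K(U, E) = -U (K(U, E) = U*(2 - 3) = U*(-1) = -U)
L(a) = 27 (L(a) = -(-11 - 4*4) = -(-11 - 16) = -1*(-27) = 27)
L(-176) + 31152 = 27 + 31152 = 31179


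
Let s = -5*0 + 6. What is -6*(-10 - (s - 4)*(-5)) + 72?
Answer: 72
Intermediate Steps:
s = 6 (s = 0 + 6 = 6)
-6*(-10 - (s - 4)*(-5)) + 72 = -6*(-10 - (6 - 4)*(-5)) + 72 = -6*(-10 - 2*(-5)) + 72 = -6*(-10 - 1*(-10)) + 72 = -6*(-10 + 10) + 72 = -6*0 + 72 = 0 + 72 = 72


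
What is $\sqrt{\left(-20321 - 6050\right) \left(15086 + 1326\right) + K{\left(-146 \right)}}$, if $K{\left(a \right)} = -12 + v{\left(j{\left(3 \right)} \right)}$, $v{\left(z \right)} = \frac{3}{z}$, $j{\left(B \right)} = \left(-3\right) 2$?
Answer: $\frac{i \sqrt{1731203458}}{2} \approx 20804.0 i$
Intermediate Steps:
$j{\left(B \right)} = -6$
$K{\left(a \right)} = - \frac{25}{2}$ ($K{\left(a \right)} = -12 + \frac{3}{-6} = -12 + 3 \left(- \frac{1}{6}\right) = -12 - \frac{1}{2} = - \frac{25}{2}$)
$\sqrt{\left(-20321 - 6050\right) \left(15086 + 1326\right) + K{\left(-146 \right)}} = \sqrt{\left(-20321 - 6050\right) \left(15086 + 1326\right) - \frac{25}{2}} = \sqrt{\left(-26371\right) 16412 - \frac{25}{2}} = \sqrt{-432800852 - \frac{25}{2}} = \sqrt{- \frac{865601729}{2}} = \frac{i \sqrt{1731203458}}{2}$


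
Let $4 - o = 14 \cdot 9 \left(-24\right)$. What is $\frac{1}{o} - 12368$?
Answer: $- \frac{37450303}{3028} \approx -12368.0$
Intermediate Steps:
$o = 3028$ ($o = 4 - 14 \cdot 9 \left(-24\right) = 4 - 126 \left(-24\right) = 4 - -3024 = 4 + 3024 = 3028$)
$\frac{1}{o} - 12368 = \frac{1}{3028} - 12368 = - \frac{37450303}{3028}$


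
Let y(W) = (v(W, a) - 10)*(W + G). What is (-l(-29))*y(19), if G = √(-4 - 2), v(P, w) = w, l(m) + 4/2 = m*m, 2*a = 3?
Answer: 270997/2 + 14263*I*√6/2 ≈ 1.355e+5 + 17469.0*I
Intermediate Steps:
a = 3/2 (a = (½)*3 = 3/2 ≈ 1.5000)
l(m) = -2 + m² (l(m) = -2 + m*m = -2 + m²)
G = I*√6 (G = √(-6) = I*√6 ≈ 2.4495*I)
y(W) = -17*W/2 - 17*I*√6/2 (y(W) = (3/2 - 10)*(W + I*√6) = -17*(W + I*√6)/2 = -17*W/2 - 17*I*√6/2)
(-l(-29))*y(19) = (-(-2 + (-29)²))*(-17/2*19 - 17*I*√6/2) = (-(-2 + 841))*(-323/2 - 17*I*√6/2) = (-1*839)*(-323/2 - 17*I*√6/2) = -839*(-323/2 - 17*I*√6/2) = 270997/2 + 14263*I*√6/2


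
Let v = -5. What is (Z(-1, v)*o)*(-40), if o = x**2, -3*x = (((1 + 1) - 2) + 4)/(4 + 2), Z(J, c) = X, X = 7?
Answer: -1120/81 ≈ -13.827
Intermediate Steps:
Z(J, c) = 7
x = -2/9 (x = -(((1 + 1) - 2) + 4)/(3*(4 + 2)) = -((2 - 2) + 4)/(3*6) = -(0 + 4)/(3*6) = -4/(3*6) = -1/3*2/3 = -2/9 ≈ -0.22222)
o = 4/81 (o = (-2/9)**2 = 4/81 ≈ 0.049383)
(Z(-1, v)*o)*(-40) = (7*(4/81))*(-40) = (28/81)*(-40) = -1120/81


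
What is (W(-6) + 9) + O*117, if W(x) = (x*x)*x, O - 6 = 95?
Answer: 11610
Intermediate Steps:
O = 101 (O = 6 + 95 = 101)
W(x) = x³ (W(x) = x²*x = x³)
(W(-6) + 9) + O*117 = ((-6)³ + 9) + 101*117 = (-216 + 9) + 11817 = -207 + 11817 = 11610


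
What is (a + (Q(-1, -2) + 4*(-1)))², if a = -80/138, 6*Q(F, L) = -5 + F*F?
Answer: 131044/4761 ≈ 27.524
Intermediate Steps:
Q(F, L) = -⅚ + F²/6 (Q(F, L) = (-5 + F*F)/6 = (-5 + F²)/6 = -⅚ + F²/6)
a = -40/69 (a = -80*1/138 = -40/69 ≈ -0.57971)
(a + (Q(-1, -2) + 4*(-1)))² = (-40/69 + ((-⅚ + (⅙)*(-1)²) + 4*(-1)))² = (-40/69 + ((-⅚ + (⅙)*1) - 4))² = (-40/69 + ((-⅚ + ⅙) - 4))² = (-40/69 + (-⅔ - 4))² = (-40/69 - 14/3)² = (-362/69)² = 131044/4761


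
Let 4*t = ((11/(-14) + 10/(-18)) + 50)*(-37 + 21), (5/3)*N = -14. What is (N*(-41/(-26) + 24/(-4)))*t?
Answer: -282026/39 ≈ -7231.4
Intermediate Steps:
N = -42/5 (N = (⅗)*(-14) = -42/5 ≈ -8.4000)
t = -12262/63 (t = (((11/(-14) + 10/(-18)) + 50)*(-37 + 21))/4 = (((11*(-1/14) + 10*(-1/18)) + 50)*(-16))/4 = (((-11/14 - 5/9) + 50)*(-16))/4 = ((-169/126 + 50)*(-16))/4 = ((6131/126)*(-16))/4 = (¼)*(-49048/63) = -12262/63 ≈ -194.64)
(N*(-41/(-26) + 24/(-4)))*t = -42*(-41/(-26) + 24/(-4))/5*(-12262/63) = -42*(-41*(-1/26) + 24*(-¼))/5*(-12262/63) = -42*(41/26 - 6)/5*(-12262/63) = -42/5*(-115/26)*(-12262/63) = (483/13)*(-12262/63) = -282026/39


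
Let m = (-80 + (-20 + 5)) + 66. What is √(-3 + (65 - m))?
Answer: √91 ≈ 9.5394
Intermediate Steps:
m = -29 (m = (-80 - 15) + 66 = -95 + 66 = -29)
√(-3 + (65 - m)) = √(-3 + (65 - 1*(-29))) = √(-3 + (65 + 29)) = √(-3 + 94) = √91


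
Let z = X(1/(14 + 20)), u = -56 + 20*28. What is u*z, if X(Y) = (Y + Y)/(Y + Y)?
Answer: 504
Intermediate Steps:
u = 504 (u = -56 + 560 = 504)
X(Y) = 1 (X(Y) = (2*Y)/((2*Y)) = (2*Y)*(1/(2*Y)) = 1)
z = 1
u*z = 504*1 = 504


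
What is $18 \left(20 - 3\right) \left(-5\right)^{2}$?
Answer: $7650$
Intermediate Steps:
$18 \left(20 - 3\right) \left(-5\right)^{2} = 18 \cdot 17 \cdot 25 = 306 \cdot 25 = 7650$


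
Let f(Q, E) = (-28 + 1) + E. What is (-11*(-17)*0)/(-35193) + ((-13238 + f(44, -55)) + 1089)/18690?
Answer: -4077/6230 ≈ -0.65441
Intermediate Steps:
f(Q, E) = -27 + E
(-11*(-17)*0)/(-35193) + ((-13238 + f(44, -55)) + 1089)/18690 = (-11*(-17)*0)/(-35193) + ((-13238 + (-27 - 55)) + 1089)/18690 = (187*0)*(-1/35193) + ((-13238 - 82) + 1089)*(1/18690) = 0*(-1/35193) + (-13320 + 1089)*(1/18690) = 0 - 12231*1/18690 = 0 - 4077/6230 = -4077/6230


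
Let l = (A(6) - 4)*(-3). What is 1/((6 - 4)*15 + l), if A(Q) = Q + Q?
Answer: 1/6 ≈ 0.16667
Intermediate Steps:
A(Q) = 2*Q
l = -24 (l = (2*6 - 4)*(-3) = (12 - 4)*(-3) = 8*(-3) = -24)
1/((6 - 4)*15 + l) = 1/((6 - 4)*15 - 24) = 1/(2*15 - 24) = 1/(30 - 24) = 1/6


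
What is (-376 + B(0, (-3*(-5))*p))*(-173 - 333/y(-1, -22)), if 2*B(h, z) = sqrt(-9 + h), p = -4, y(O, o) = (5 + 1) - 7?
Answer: -60160 + 240*I ≈ -60160.0 + 240.0*I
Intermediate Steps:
y(O, o) = -1 (y(O, o) = 6 - 7 = -1)
B(h, z) = sqrt(-9 + h)/2
(-376 + B(0, (-3*(-5))*p))*(-173 - 333/y(-1, -22)) = (-376 + sqrt(-9 + 0)/2)*(-173 - 333/(-1)) = (-376 + sqrt(-9)/2)*(-173 - 333*(-1)) = (-376 + (3*I)/2)*(-173 + 333) = (-376 + 3*I/2)*160 = -60160 + 240*I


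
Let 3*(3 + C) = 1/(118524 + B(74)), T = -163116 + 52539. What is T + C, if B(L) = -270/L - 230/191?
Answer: -277857068457553/2512724439 ≈ -1.1058e+5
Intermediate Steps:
T = -110577
B(L) = -230/191 - 270/L (B(L) = -270/L - 230*1/191 = -270/L - 230/191 = -230/191 - 270/L)
C = -7538166250/2512724439 (C = -3 + 1/(3*(118524 + (-230/191 - 270/74))) = -3 + 1/(3*(118524 + (-230/191 - 270*1/74))) = -3 + 1/(3*(118524 + (-230/191 - 135/37))) = -3 + 1/(3*(118524 - 34295/7067)) = -3 + 1/(3*(837574813/7067)) = -3 + (⅓)*(7067/837574813) = -3 + 7067/2512724439 = -7538166250/2512724439 ≈ -3.0000)
T + C = -110577 - 7538166250/2512724439 = -277857068457553/2512724439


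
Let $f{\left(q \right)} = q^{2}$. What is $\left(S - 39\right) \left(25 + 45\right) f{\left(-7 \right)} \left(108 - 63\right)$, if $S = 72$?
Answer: $5093550$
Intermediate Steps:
$\left(S - 39\right) \left(25 + 45\right) f{\left(-7 \right)} \left(108 - 63\right) = \left(72 - 39\right) \left(25 + 45\right) \left(-7\right)^{2} \left(108 - 63\right) = 33 \cdot 70 \cdot 49 \cdot 45 = 2310 \cdot 2205 = 5093550$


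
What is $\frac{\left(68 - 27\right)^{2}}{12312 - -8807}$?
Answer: $\frac{1681}{21119} \approx 0.079597$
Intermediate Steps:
$\frac{\left(68 - 27\right)^{2}}{12312 - -8807} = \frac{41^{2}}{12312 + 8807} = \frac{1681}{21119}$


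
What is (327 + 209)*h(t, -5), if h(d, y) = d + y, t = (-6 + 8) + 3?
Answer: 0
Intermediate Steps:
t = 5 (t = 2 + 3 = 5)
(327 + 209)*h(t, -5) = (327 + 209)*(5 - 5) = 536*0 = 0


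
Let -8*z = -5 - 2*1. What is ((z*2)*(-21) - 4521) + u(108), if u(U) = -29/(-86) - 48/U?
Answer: -7055563/1548 ≈ -4557.9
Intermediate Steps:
u(U) = 29/86 - 48/U (u(U) = -29*(-1/86) - 48/U = 29/86 - 48/U)
z = 7/8 (z = -(-5 - 2*1)/8 = -(-5 - 2)/8 = -⅛*(-7) = 7/8 ≈ 0.87500)
((z*2)*(-21) - 4521) + u(108) = (((7/8)*2)*(-21) - 4521) + (29/86 - 48/108) = ((7/4)*(-21) - 4521) + (29/86 - 48*1/108) = (-147/4 - 4521) + (29/86 - 4/9) = -18231/4 - 83/774 = -7055563/1548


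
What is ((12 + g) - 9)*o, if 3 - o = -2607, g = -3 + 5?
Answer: 13050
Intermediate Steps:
g = 2
o = 2610 (o = 3 - 1*(-2607) = 3 + 2607 = 2610)
((12 + g) - 9)*o = ((12 + 2) - 9)*2610 = (14 - 9)*2610 = 5*2610 = 13050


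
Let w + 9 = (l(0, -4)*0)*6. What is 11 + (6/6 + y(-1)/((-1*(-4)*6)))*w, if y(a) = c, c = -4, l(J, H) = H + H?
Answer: 7/2 ≈ 3.5000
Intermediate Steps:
l(J, H) = 2*H
w = -9 (w = -9 + ((2*(-4))*0)*6 = -9 - 8*0*6 = -9 + 0*6 = -9 + 0 = -9)
y(a) = -4
11 + (6/6 + y(-1)/((-1*(-4)*6)))*w = 11 + (6/6 - 4/(-1*(-4)*6))*(-9) = 11 + (6*(⅙) - 4/(4*6))*(-9) = 11 + (1 - 4/24)*(-9) = 11 + (1 - 4*1/24)*(-9) = 11 + (1 - ⅙)*(-9) = 11 + (⅚)*(-9) = 11 - 15/2 = 7/2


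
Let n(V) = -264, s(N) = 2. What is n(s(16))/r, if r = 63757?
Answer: -264/63757 ≈ -0.0041407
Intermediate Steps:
n(s(16))/r = -264/63757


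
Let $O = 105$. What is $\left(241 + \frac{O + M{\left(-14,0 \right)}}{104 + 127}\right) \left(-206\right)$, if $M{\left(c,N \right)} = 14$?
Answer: $- \frac{1641820}{33} \approx -49752.0$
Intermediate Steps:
$\left(241 + \frac{O + M{\left(-14,0 \right)}}{104 + 127}\right) \left(-206\right) = \left(241 + \frac{105 + 14}{104 + 127}\right) \left(-206\right) = \left(241 + \frac{119}{231}\right) \left(-206\right) = \left(241 + 119 \cdot \frac{1}{231}\right) \left(-206\right) = \left(241 + \frac{17}{33}\right) \left(-206\right) = \frac{7970}{33} \left(-206\right) = - \frac{1641820}{33}$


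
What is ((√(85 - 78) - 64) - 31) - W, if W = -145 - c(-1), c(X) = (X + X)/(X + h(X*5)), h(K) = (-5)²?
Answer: 599/12 + √7 ≈ 52.562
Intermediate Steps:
h(K) = 25
c(X) = 2*X/(25 + X) (c(X) = (X + X)/(X + 25) = (2*X)/(25 + X) = 2*X/(25 + X))
W = -1739/12 (W = -145 - 2*(-1)/(25 - 1) = -145 - 2*(-1)/24 = -145 - 1*(-1/12) = -145 + 1/12 = -1739/12 ≈ -144.92)
((√(85 - 78) - 64) - 31) - W = ((√(85 - 78) - 64) - 31) - 1*(-1739/12) = ((√7 - 64) - 31) + 1739/12 = ((-64 + √7) - 31) + 1739/12 = (-95 + √7) + 1739/12 = 599/12 + √7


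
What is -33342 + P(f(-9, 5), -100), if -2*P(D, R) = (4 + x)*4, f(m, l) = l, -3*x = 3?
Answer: -33348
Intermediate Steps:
x = -1 (x = -1/3*3 = -1)
P(D, R) = -6 (P(D, R) = -(4 - 1)*4/2 = -3*4/2 = -1/2*12 = -6)
-33342 + P(f(-9, 5), -100) = -33342 - 6 = -33348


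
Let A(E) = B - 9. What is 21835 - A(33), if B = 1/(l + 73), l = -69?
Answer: 87375/4 ≈ 21844.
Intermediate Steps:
B = 1/4 (B = 1/(-69 + 73) = 1/4 ≈ 0.25000)
A(E) = -35/4 (A(E) = 1/4 - 9 = -35/4)
21835 - A(33) = 21835 - 1*(-35/4) = 21835 + 35/4 = 87375/4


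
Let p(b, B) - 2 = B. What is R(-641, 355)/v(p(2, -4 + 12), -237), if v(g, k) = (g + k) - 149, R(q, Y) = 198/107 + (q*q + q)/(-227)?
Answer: 21925367/4566332 ≈ 4.8015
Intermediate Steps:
p(b, B) = 2 + B
R(q, Y) = 198/107 - q/227 - q²/227 (R(q, Y) = 198*(1/107) + (q² + q)*(-1/227) = 198/107 + (q + q²)*(-1/227) = 198/107 + (-q/227 - q²/227) = 198/107 - q/227 - q²/227)
v(g, k) = -149 + g + k
R(-641, 355)/v(p(2, -4 + 12), -237) = (198/107 - 1/227*(-641) - 1/227*(-641)²)/(-149 + (2 + (-4 + 12)) - 237) = (198/107 + 641/227 - 1/227*410881)/(-149 + (2 + 8) - 237) = (198/107 + 641/227 - 410881/227)/(-149 + 10 - 237) = -43850734/24289/(-376) = -43850734/24289*(-1/376) = 21925367/4566332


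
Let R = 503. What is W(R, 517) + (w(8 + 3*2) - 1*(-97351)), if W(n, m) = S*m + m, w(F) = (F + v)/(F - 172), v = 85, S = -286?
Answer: -7899151/158 ≈ -49995.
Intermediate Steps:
w(F) = (85 + F)/(-172 + F) (w(F) = (F + 85)/(F - 172) = (85 + F)/(-172 + F))
W(n, m) = -285*m (W(n, m) = -286*m + m = -285*m)
W(R, 517) + (w(8 + 3*2) - 1*(-97351)) = -285*517 + ((85 + (8 + 3*2))/(-172 + (8 + 3*2)) - 1*(-97351)) = -147345 + ((85 + (8 + 6))/(-172 + (8 + 6)) + 97351) = -147345 + ((85 + 14)/(-172 + 14) + 97351) = -147345 + (99/(-158) + 97351) = -147345 + (-1/158*99 + 97351) = -147345 + (-99/158 + 97351) = -147345 + 15381359/158 = -7899151/158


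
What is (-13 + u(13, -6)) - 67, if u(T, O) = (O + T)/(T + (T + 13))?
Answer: -3113/39 ≈ -79.821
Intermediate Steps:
u(T, O) = (O + T)/(13 + 2*T) (u(T, O) = (O + T)/(T + (13 + T)) = (O + T)/(13 + 2*T))
(-13 + u(13, -6)) - 67 = (-13 + (-6 + 13)/(13 + 2*13)) - 67 = (-13 + 7/(13 + 26)) - 67 = (-13 + 7/39) - 67 = -500/39 - 67 = -3113/39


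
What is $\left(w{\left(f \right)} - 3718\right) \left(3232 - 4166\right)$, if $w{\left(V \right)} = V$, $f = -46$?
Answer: $3515576$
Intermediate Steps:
$\left(w{\left(f \right)} - 3718\right) \left(3232 - 4166\right) = \left(-46 - 3718\right) \left(3232 - 4166\right) = \left(-3764\right) \left(-934\right) = 3515576$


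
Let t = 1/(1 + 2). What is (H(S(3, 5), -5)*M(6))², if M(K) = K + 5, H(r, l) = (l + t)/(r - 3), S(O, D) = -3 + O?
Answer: 23716/81 ≈ 292.79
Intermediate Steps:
t = ⅓ (t = 1/3 = ⅓ ≈ 0.33333)
H(r, l) = (⅓ + l)/(-3 + r) (H(r, l) = (l + ⅓)/(r - 3) = (⅓ + l)/(-3 + r))
M(K) = 5 + K
(H(S(3, 5), -5)*M(6))² = (((⅓ - 5)/(-3 + (-3 + 3)))*(5 + 6))² = ((-14/3/(-3 + 0))*11)² = ((-14/3/(-3))*11)² = (-⅓*(-14/3)*11)² = ((14/9)*11)² = (154/9)² = 23716/81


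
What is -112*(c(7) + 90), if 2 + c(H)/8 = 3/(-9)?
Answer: -23968/3 ≈ -7989.3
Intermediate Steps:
c(H) = -56/3 (c(H) = -16 + 8*(3/(-9)) = -16 + 8*(3*(-1/9)) = -16 + 8*(-1/3) = -16 - 8/3 = -56/3)
-112*(c(7) + 90) = -112*(-56/3 + 90) = -112*214/3 = -23968/3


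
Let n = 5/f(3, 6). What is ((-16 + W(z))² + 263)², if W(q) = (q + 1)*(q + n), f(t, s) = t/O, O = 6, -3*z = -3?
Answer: 89401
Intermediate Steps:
z = 1 (z = -⅓*(-3) = 1)
f(t, s) = t/6
n = 10 (n = 5/(((⅙)*3)) = 5/(½) = 5*2 = 10)
W(q) = (1 + q)*(10 + q) (W(q) = (q + 1)*(q + 10) = (1 + q)*(10 + q))
((-16 + W(z))² + 263)² = ((-16 + (10 + 1² + 11*1))² + 263)² = ((-16 + (10 + 1 + 11))² + 263)² = ((-16 + 22)² + 263)² = (6² + 263)² = (36 + 263)² = 299² = 89401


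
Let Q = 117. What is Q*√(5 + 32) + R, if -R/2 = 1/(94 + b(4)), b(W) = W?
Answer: -1/49 + 117*√37 ≈ 711.66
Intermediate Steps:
R = -1/49 (R = -2/(94 + 4) = -2/98 = -2*1/98 = -1/49 ≈ -0.020408)
Q*√(5 + 32) + R = 117*√(5 + 32) - 1/49 = 117*√37 - 1/49 = -1/49 + 117*√37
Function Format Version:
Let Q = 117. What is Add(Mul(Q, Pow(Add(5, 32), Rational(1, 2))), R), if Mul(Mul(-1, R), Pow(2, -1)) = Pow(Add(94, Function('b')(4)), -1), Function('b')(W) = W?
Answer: Add(Rational(-1, 49), Mul(117, Pow(37, Rational(1, 2)))) ≈ 711.66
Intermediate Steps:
R = Rational(-1, 49) (R = Mul(-2, Pow(Add(94, 4), -1)) = Mul(-2, Pow(98, -1)) = Mul(-2, Rational(1, 98)) = Rational(-1, 49) ≈ -0.020408)
Add(Mul(Q, Pow(Add(5, 32), Rational(1, 2))), R) = Add(Mul(117, Pow(Add(5, 32), Rational(1, 2))), Rational(-1, 49)) = Add(Mul(117, Pow(37, Rational(1, 2))), Rational(-1, 49)) = Add(Rational(-1, 49), Mul(117, Pow(37, Rational(1, 2))))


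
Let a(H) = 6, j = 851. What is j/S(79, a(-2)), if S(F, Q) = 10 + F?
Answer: 851/89 ≈ 9.5618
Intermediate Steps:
j/S(79, a(-2)) = 851/(10 + 79) = 851/89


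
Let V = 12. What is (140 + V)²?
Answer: 23104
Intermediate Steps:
(140 + V)² = (140 + 12)² = 152² = 23104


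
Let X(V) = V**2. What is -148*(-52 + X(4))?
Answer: 5328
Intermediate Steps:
-148*(-52 + X(4)) = -148*(-52 + 4**2) = -148*(-52 + 16) = -148*(-36) = 5328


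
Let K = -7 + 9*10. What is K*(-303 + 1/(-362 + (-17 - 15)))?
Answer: -9908789/394 ≈ -25149.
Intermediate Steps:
K = 83 (K = -7 + 90 = 83)
K*(-303 + 1/(-362 + (-17 - 15))) = 83*(-303 + 1/(-362 + (-17 - 15))) = 83*(-303 + 1/(-362 - 32)) = 83*(-303 + 1/(-394)) = 83*(-303 - 1/394) = 83*(-119383/394) = -9908789/394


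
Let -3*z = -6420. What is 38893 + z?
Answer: 41033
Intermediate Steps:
z = 2140 (z = -⅓*(-6420) = 2140)
38893 + z = 38893 + 2140 = 41033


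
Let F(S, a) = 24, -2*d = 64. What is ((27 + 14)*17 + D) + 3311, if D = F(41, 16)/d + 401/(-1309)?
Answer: 20980357/5236 ≈ 4006.9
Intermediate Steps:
d = -32 (d = -½*64 = -32)
D = -5531/5236 (D = 24/(-32) + 401/(-1309) = 24*(-1/32) + 401*(-1/1309) = -¾ - 401/1309 = -5531/5236 ≈ -1.0563)
((27 + 14)*17 + D) + 3311 = ((27 + 14)*17 - 5531/5236) + 3311 = (41*17 - 5531/5236) + 3311 = (697 - 5531/5236) + 3311 = 3643961/5236 + 3311 = 20980357/5236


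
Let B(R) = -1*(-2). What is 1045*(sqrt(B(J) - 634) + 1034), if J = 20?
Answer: 1080530 + 2090*I*sqrt(158) ≈ 1.0805e+6 + 26271.0*I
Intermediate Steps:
B(R) = 2
1045*(sqrt(B(J) - 634) + 1034) = 1045*(sqrt(2 - 634) + 1034) = 1045*(sqrt(-632) + 1034) = 1045*(2*I*sqrt(158) + 1034) = 1045*(1034 + 2*I*sqrt(158)) = 1080530 + 2090*I*sqrt(158)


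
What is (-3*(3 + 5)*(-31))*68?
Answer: 50592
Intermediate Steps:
(-3*(3 + 5)*(-31))*68 = (-3*8*(-31))*68 = -24*(-31)*68 = 744*68 = 50592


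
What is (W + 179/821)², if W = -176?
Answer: 20827396489/674041 ≈ 30899.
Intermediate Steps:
(W + 179/821)² = (-176 + 179/821)² = (-144317/821)² = 20827396489/674041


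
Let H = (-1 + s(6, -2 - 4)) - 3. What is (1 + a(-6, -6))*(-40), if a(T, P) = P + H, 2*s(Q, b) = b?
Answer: 480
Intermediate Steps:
s(Q, b) = b/2
H = -7 (H = (-1 + (-2 - 4)/2) - 3 = (-1 + (½)*(-6)) - 3 = (-1 - 3) - 3 = -4 - 3 = -7)
a(T, P) = -7 + P (a(T, P) = P - 7 = -7 + P)
(1 + a(-6, -6))*(-40) = (1 + (-7 - 6))*(-40) = (1 - 13)*(-40) = -12*(-40) = 480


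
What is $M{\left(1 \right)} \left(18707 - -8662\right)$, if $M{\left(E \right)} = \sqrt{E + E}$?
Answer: $27369 \sqrt{2} \approx 38706.0$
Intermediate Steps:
$M{\left(E \right)} = \sqrt{2} \sqrt{E}$ ($M{\left(E \right)} = \sqrt{2 E} = \sqrt{2} \sqrt{E}$)
$M{\left(1 \right)} \left(18707 - -8662\right) = \sqrt{2} \sqrt{1} \left(18707 - -8662\right) = \sqrt{2} \cdot 1 \left(18707 + 8662\right) = \sqrt{2} \cdot 27369 = 27369 \sqrt{2}$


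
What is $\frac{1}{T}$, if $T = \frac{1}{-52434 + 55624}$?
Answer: $3190$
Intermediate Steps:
$T = \frac{1}{3190} \approx 0.00031348$
$\frac{1}{T} = \frac{1}{\frac{1}{3190}} = 3190$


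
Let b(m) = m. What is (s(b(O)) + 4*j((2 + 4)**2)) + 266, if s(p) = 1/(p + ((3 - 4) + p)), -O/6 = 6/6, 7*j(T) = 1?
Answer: 24251/91 ≈ 266.49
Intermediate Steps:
j(T) = 1/7 (j(T) = (1/7)*1 = 1/7)
O = -6 (O = -36/6 = -6*1 = -6)
s(p) = 1/(-1 + 2*p) (s(p) = 1/(p + (-1 + p)) = 1/(-1 + 2*p))
(s(b(O)) + 4*j((2 + 4)**2)) + 266 = (1/(-1 + 2*(-6)) + 4*(1/7)) + 266 = (1/(-1 - 12) + 4/7) + 266 = (1/(-13) + 4/7) + 266 = (-1/13 + 4/7) + 266 = 45/91 + 266 = 24251/91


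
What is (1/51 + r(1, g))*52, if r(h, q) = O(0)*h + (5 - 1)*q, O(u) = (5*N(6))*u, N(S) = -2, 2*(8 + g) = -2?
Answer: -95420/51 ≈ -1871.0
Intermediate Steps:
g = -9 (g = -8 + (½)*(-2) = -8 - 1 = -9)
O(u) = -10*u (O(u) = (5*(-2))*u = -10*u)
r(h, q) = 4*q (r(h, q) = (-10*0)*h + (5 - 1)*q = 0*h + 4*q = 0 + 4*q = 4*q)
(1/51 + r(1, g))*52 = (1/51 + 4*(-9))*52 = (1/51 - 36)*52 = -1835/51*52 = -95420/51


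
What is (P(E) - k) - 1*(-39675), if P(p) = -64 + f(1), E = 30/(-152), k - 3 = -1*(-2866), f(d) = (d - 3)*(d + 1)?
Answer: 36738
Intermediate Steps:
f(d) = (1 + d)*(-3 + d) (f(d) = (-3 + d)*(1 + d) = (1 + d)*(-3 + d))
k = 2869 (k = 3 - 1*(-2866) = 3 + 2866 = 2869)
E = -15/76 (E = 30*(-1/152) = -15/76 ≈ -0.19737)
P(p) = -68 (P(p) = -64 + (-3 + 1**2 - 2*1) = -64 + (-3 + 1 - 2) = -64 - 4 = -68)
(P(E) - k) - 1*(-39675) = (-68 - 1*2869) - 1*(-39675) = (-68 - 2869) + 39675 = -2937 + 39675 = 36738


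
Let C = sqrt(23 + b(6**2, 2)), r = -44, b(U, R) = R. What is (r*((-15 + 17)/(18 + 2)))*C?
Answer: -22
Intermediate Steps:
C = 5 (C = sqrt(23 + 2) = sqrt(25) = 5)
(r*((-15 + 17)/(18 + 2)))*C = -44*(-15 + 17)/(18 + 2)*5 = -88/20*5 = -44*1/10*5 = -22/5*5 = -22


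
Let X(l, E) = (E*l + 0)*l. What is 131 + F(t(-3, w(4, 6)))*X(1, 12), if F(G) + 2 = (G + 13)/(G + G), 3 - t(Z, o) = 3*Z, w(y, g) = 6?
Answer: 239/2 ≈ 119.50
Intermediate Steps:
t(Z, o) = 3 - 3*Z
F(G) = -2 + (13 + G)/(2*G) (F(G) = -2 + (G + 13)/(G + G) = -2 + (13 + G)/((2*G)) = -2 + (13 + G)*(1/(2*G)) = -2 + (13 + G)/(2*G))
X(l, E) = E*l² (X(l, E) = (E*l)*l = E*l²)
131 + F(t(-3, w(4, 6)))*X(1, 12) = 131 + ((13 - 3*(3 - 3*(-3)))/(2*(3 - 3*(-3))))*(12*1²) = 131 + ((13 - 3*(3 + 9))/(2*(3 + 9)))*(12*1) = 131 + ((½)*(13 - 3*12)/12)*12 = 131 + ((½)*(1/12)*(13 - 36))*12 = 131 + ((½)*(1/12)*(-23))*12 = 131 - 23/24*12 = 131 - 23/2 = 239/2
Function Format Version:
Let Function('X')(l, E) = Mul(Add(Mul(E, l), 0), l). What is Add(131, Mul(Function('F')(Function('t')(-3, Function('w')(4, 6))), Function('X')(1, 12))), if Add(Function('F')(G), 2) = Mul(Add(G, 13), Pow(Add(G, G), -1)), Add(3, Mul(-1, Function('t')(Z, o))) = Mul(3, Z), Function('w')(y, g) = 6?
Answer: Rational(239, 2) ≈ 119.50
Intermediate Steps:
Function('t')(Z, o) = Add(3, Mul(-3, Z)) (Function('t')(Z, o) = Add(3, Mul(-1, Mul(3, Z))) = Add(3, Mul(-3, Z)))
Function('F')(G) = Add(-2, Mul(Rational(1, 2), Pow(G, -1), Add(13, G))) (Function('F')(G) = Add(-2, Mul(Add(G, 13), Pow(Add(G, G), -1))) = Add(-2, Mul(Add(13, G), Pow(Mul(2, G), -1))) = Add(-2, Mul(Add(13, G), Mul(Rational(1, 2), Pow(G, -1)))) = Add(-2, Mul(Rational(1, 2), Pow(G, -1), Add(13, G))))
Function('X')(l, E) = Mul(E, Pow(l, 2)) (Function('X')(l, E) = Mul(Mul(E, l), l) = Mul(E, Pow(l, 2)))
Add(131, Mul(Function('F')(Function('t')(-3, Function('w')(4, 6))), Function('X')(1, 12))) = Add(131, Mul(Mul(Rational(1, 2), Pow(Add(3, Mul(-3, -3)), -1), Add(13, Mul(-3, Add(3, Mul(-3, -3))))), Mul(12, Pow(1, 2)))) = Add(131, Mul(Mul(Rational(1, 2), Pow(Add(3, 9), -1), Add(13, Mul(-3, Add(3, 9)))), Mul(12, 1))) = Add(131, Mul(Mul(Rational(1, 2), Pow(12, -1), Add(13, Mul(-3, 12))), 12)) = Add(131, Mul(Mul(Rational(1, 2), Rational(1, 12), Add(13, -36)), 12)) = Add(131, Mul(Mul(Rational(1, 2), Rational(1, 12), -23), 12)) = Add(131, Mul(Rational(-23, 24), 12)) = Add(131, Rational(-23, 2)) = Rational(239, 2)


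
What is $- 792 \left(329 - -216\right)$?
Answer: $-431640$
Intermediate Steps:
$- 792 \left(329 - -216\right) = - 792 \left(329 + 216\right) = \left(-792\right) 545 = -431640$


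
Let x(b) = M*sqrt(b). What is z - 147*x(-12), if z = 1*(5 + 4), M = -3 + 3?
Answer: 9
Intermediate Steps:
M = 0
z = 9 (z = 1*9 = 9)
x(b) = 0 (x(b) = 0*sqrt(b) = 0)
z - 147*x(-12) = 9 - 147*0 = 9 + 0 = 9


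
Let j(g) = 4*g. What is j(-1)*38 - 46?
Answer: -198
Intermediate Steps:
j(-1)*38 - 46 = (4*(-1))*38 - 46 = -4*38 - 46 = -152 - 46 = -198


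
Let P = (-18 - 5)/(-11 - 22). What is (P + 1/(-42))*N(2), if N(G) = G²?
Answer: 622/231 ≈ 2.6926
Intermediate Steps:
P = 23/33 (P = -23/(-33) = -23*(-1/33) = 23/33 ≈ 0.69697)
(P + 1/(-42))*N(2) = (23/33 + 1/(-42))*2² = (23/33 - 1/42)*4 = (311/462)*4 = 622/231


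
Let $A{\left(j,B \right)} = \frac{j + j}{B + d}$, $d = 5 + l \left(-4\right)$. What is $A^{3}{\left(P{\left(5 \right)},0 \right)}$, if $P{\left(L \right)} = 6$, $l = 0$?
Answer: $\frac{1728}{125} \approx 13.824$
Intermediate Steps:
$d = 5$ ($d = 5 + 0 \left(-4\right) = 5 + 0 = 5$)
$A{\left(j,B \right)} = \frac{2 j}{5 + B}$ ($A{\left(j,B \right)} = \frac{j + j}{B + 5} = \frac{2 j}{5 + B}$)
$A^{3}{\left(P{\left(5 \right)},0 \right)} = \left(2 \cdot 6 \frac{1}{5 + 0}\right)^{3} = \left(2 \cdot 6 \cdot \frac{1}{5}\right)^{3} = \left(\frac{12}{5}\right)^{3} = \frac{1728}{125}$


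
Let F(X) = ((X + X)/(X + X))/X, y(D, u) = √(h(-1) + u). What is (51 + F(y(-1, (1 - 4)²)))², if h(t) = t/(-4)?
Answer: 96241/37 + 204*√37/37 ≈ 2634.6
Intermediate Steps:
h(t) = -t/4 (h(t) = t*(-¼) = -t/4)
y(D, u) = √(¼ + u) (y(D, u) = √(-¼*(-1) + u) = √(¼ + u))
F(X) = 1/X (F(X) = ((2*X)/((2*X)))/X = ((2*X)*(1/(2*X)))/X = 1/X)
(51 + F(y(-1, (1 - 4)²)))² = (51 + 1/(√(1 + 4*(1 - 4)²)/2))² = (51 + 1/(√(1 + 4*(-3)²)/2))² = (51 + 1/(√(1 + 4*9)/2))² = (51 + 1/(√(1 + 36)/2))² = (51 + 1/(√37/2))² = (51 + 2*√37/37)²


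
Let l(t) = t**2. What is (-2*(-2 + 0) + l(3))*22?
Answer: 286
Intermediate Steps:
(-2*(-2 + 0) + l(3))*22 = (-2*(-2 + 0) + 3**2)*22 = (-2*(-2) + 9)*22 = (4 + 9)*22 = 13*22 = 286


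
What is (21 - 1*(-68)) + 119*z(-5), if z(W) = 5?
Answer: 684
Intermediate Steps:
(21 - 1*(-68)) + 119*z(-5) = (21 - 1*(-68)) + 119*5 = (21 + 68) + 595 = 89 + 595 = 684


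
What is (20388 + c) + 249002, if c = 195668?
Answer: 465058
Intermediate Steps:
(20388 + c) + 249002 = (20388 + 195668) + 249002 = 216056 + 249002 = 465058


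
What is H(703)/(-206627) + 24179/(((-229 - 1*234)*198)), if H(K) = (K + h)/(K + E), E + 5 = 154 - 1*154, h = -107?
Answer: -1743643266169/6610870935702 ≈ -0.26375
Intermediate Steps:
E = -5 (E = -5 + (154 - 1*154) = -5 + (154 - 154) = -5 + 0 = -5)
H(K) = (-107 + K)/(-5 + K) (H(K) = (K - 107)/(K - 5) = (-107 + K)/(-5 + K))
H(703)/(-206627) + 24179/(((-229 - 1*234)*198)) = ((-107 + 703)/(-5 + 703))/(-206627) + 24179/(((-229 - 1*234)*198)) = (596/698)*(-1/206627) + 24179/(((-229 - 234)*198)) = ((1/698)*596)*(-1/206627) + 24179/((-463*198)) = (298/349)*(-1/206627) + 24179/(-91674) = -298/72112823 + 24179*(-1/91674) = -298/72112823 - 24179/91674 = -1743643266169/6610870935702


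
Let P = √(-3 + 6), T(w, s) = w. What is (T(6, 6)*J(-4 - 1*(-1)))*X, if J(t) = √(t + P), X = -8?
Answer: -48*I*√(3 - √3) ≈ -54.05*I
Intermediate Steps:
P = √3 ≈ 1.7320
J(t) = √(t + √3)
(T(6, 6)*J(-4 - 1*(-1)))*X = (6*√((-4 - 1*(-1)) + √3))*(-8) = (6*√((-4 + 1) + √3))*(-8) = (6*√(-3 + √3))*(-8) = -48*√(-3 + √3)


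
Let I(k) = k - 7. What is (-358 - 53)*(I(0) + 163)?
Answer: -64116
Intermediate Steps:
I(k) = -7 + k
(-358 - 53)*(I(0) + 163) = (-358 - 53)*((-7 + 0) + 163) = -411*(-7 + 163) = -411*156 = -64116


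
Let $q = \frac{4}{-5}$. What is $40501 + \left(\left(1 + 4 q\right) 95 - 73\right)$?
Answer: $40219$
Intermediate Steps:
$q = - \frac{4}{5}$ ($q = 4 \left(- \frac{1}{5}\right) = - \frac{4}{5} \approx -0.8$)
$40501 + \left(\left(1 + 4 q\right) 95 - 73\right) = 40501 + \left(\left(1 + 4 \left(- \frac{4}{5}\right)\right) 95 - 73\right) = 40501 + \left(\left(1 - \frac{16}{5}\right) 95 - 73\right) = 40501 - 282 = 40219$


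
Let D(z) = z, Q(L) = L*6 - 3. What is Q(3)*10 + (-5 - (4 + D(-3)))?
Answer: 144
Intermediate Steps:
Q(L) = -3 + 6*L (Q(L) = 6*L - 3 = -3 + 6*L)
Q(3)*10 + (-5 - (4 + D(-3))) = (-3 + 6*3)*10 + (-5 - (4 - 3)) = (-3 + 18)*10 + (-5 - 1*1) = 15*10 + (-5 - 1) = 150 - 6 = 144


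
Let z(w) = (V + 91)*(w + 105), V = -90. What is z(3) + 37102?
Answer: 37210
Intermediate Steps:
z(w) = 105 + w (z(w) = (-90 + 91)*(w + 105) = 1*(105 + w) = 105 + w)
z(3) + 37102 = (105 + 3) + 37102 = 108 + 37102 = 37210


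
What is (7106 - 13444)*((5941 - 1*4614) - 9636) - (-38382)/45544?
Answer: 1199229148415/22772 ≈ 5.2662e+7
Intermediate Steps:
(7106 - 13444)*((5941 - 1*4614) - 9636) - (-38382)/45544 = -6338*((5941 - 4614) - 9636) - (-38382)/45544 = -6338*(1327 - 9636) - 1*(-19191/22772) = -6338*(-8309) + 19191/22772 = 52662442 + 19191/22772 = 1199229148415/22772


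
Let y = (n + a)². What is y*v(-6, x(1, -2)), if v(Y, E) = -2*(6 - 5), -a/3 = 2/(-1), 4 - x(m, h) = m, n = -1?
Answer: -50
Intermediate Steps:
x(m, h) = 4 - m
a = 6 (a = -6/(-1) = -6*(-1) = -3*(-2) = 6)
v(Y, E) = -2 (v(Y, E) = -2*1 = -2)
y = 25 (y = (-1 + 6)² = 5² = 25)
y*v(-6, x(1, -2)) = 25*(-2) = -50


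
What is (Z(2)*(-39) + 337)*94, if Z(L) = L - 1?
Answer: 28012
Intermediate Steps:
Z(L) = -1 + L
(Z(2)*(-39) + 337)*94 = ((-1 + 2)*(-39) + 337)*94 = (1*(-39) + 337)*94 = (-39 + 337)*94 = 298*94 = 28012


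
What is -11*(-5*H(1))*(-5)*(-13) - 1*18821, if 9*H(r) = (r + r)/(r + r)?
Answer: -165814/9 ≈ -18424.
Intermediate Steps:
H(r) = 1/9 (H(r) = ((r + r)/(r + r))/9 = ((2*r)/((2*r)))/9 = ((2*r)*(1/(2*r)))/9 = (1/9)*1 = 1/9)
-11*(-5*H(1))*(-5)*(-13) - 1*18821 = -11*(-5*1/9)*(-5)*(-13) - 1*18821 = -(-55)*(-5)/9*(-13) - 18821 = -11*25/9*(-13) - 18821 = -275/9*(-13) - 18821 = 3575/9 - 18821 = -165814/9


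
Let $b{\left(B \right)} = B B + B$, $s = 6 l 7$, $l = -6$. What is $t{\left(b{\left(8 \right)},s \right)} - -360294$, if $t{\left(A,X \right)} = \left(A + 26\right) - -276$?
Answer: $360668$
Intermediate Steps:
$s = -252$ ($s = 6 \left(-6\right) 7 = \left(-36\right) 7 = -252$)
$b{\left(B \right)} = B + B^{2}$ ($b{\left(B \right)} = B^{2} + B = B + B^{2}$)
$t{\left(A,X \right)} = 302 + A$ ($t{\left(A,X \right)} = \left(26 + A\right) + 276 = 302 + A$)
$t{\left(b{\left(8 \right)},s \right)} - -360294 = \left(302 + 8 \left(1 + 8\right)\right) - -360294 = \left(302 + 8 \cdot 9\right) + 360294 = \left(302 + 72\right) + 360294 = 374 + 360294 = 360668$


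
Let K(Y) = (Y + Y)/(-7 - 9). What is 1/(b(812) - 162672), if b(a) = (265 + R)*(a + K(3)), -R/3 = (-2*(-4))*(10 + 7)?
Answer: -8/2229875 ≈ -3.5876e-6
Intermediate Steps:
K(Y) = -Y/8 (K(Y) = (2*Y)/(-16) = (2*Y)*(-1/16) = -Y/8)
R = -408 (R = -3*(-2*(-4))*(10 + 7) = -24*17 = -3*136 = -408)
b(a) = 429/8 - 143*a (b(a) = (265 - 408)*(a - ⅛*3) = -143*(a - 3/8) = -143*(-3/8 + a) = 429/8 - 143*a)
1/(b(812) - 162672) = 1/((429/8 - 143*812) - 162672) = 1/((429/8 - 116116) - 162672) = 1/(-928499/8 - 162672) = 1/(-2229875/8) = -8/2229875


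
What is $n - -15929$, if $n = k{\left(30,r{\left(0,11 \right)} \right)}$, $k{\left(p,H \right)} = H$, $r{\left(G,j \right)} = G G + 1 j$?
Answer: $15940$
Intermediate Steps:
$r{\left(G,j \right)} = j + G^{2}$ ($r{\left(G,j \right)} = G^{2} + j = j + G^{2}$)
$n = 11$ ($n = 11 + 0^{2} = 11 + 0 = 11$)
$n - -15929 = 11 - -15929 = 11 + 15929 = 15940$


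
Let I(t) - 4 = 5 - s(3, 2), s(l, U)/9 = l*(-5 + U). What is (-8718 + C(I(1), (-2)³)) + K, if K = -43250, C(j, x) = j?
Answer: -51878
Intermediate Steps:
s(l, U) = 9*l*(-5 + U) (s(l, U) = 9*(l*(-5 + U)) = 9*l*(-5 + U))
I(t) = 90 (I(t) = 4 + (5 - 9*3*(-5 + 2)) = 4 + (5 - 9*3*(-3)) = 4 + (5 - 1*(-81)) = 4 + (5 + 81) = 4 + 86 = 90)
(-8718 + C(I(1), (-2)³)) + K = (-8718 + 90) - 43250 = -8628 - 43250 = -51878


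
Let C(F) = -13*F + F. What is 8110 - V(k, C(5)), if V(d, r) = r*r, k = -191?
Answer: 4510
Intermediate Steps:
C(F) = -12*F
V(d, r) = r²
8110 - V(k, C(5)) = 8110 - (-12*5)² = 8110 - 1*(-60)² = 8110 - 1*3600 = 8110 - 3600 = 4510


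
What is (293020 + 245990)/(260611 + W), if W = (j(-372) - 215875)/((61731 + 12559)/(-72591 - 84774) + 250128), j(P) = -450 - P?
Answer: 4243228849390860/2051591714783377 ≈ 2.0683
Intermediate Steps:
W = -6796688769/7872263686 (W = ((-450 - 1*(-372)) - 215875)/((61731 + 12559)/(-72591 - 84774) + 250128) = ((-450 + 372) - 215875)/(74290/(-157365) + 250128) = (-78 - 215875)/(74290*(-1/157365) + 250128) = -215953/(-14858/31473 + 250128) = -215953/7872263686/31473 = -215953*31473/7872263686 = -6796688769/7872263686 ≈ -0.86337)
(293020 + 245990)/(260611 + W) = (293020 + 245990)/(260611 - 6796688769/7872263686) = 539010/(2051591714783377/7872263686) = 539010*(7872263686/2051591714783377) = 4243228849390860/2051591714783377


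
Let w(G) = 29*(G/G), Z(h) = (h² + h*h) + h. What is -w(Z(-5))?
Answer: -29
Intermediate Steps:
Z(h) = h + 2*h² (Z(h) = (h² + h²) + h = 2*h² + h = h + 2*h²)
w(G) = 29 (w(G) = 29*1 = 29)
-w(Z(-5)) = -1*29 = -29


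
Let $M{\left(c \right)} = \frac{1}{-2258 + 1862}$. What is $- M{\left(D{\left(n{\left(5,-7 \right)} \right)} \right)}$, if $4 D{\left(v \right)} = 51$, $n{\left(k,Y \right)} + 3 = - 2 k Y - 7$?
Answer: $\frac{1}{396} \approx 0.0025253$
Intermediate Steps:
$n{\left(k,Y \right)} = -10 - 2 Y k$ ($n{\left(k,Y \right)} = -3 + \left(- 2 k Y - 7\right) = -3 - \left(7 + 2 Y k\right) = -10 - 2 Y k$)
$D{\left(v \right)} = \frac{51}{4}$ ($D{\left(v \right)} = \frac{1}{4} \cdot 51 = \frac{51}{4}$)
$M{\left(c \right)} = - \frac{1}{396}$ ($M{\left(c \right)} = \frac{1}{-396} = - \frac{1}{396}$)
$- M{\left(D{\left(n{\left(5,-7 \right)} \right)} \right)} = \left(-1\right) \left(- \frac{1}{396}\right) = \frac{1}{396}$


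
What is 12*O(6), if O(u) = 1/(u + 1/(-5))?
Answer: 60/29 ≈ 2.0690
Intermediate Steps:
O(u) = 1/(-⅕ + u) (O(u) = 1/(u - ⅕) = 1/(-⅕ + u))
12*O(6) = 12*(5/(-1 + 5*6)) = 12*(5/(-1 + 30)) = 12*(5/29) = 60/29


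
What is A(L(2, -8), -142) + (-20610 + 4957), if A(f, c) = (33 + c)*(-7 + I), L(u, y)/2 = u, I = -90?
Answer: -5080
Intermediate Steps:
L(u, y) = 2*u
A(f, c) = -3201 - 97*c (A(f, c) = (33 + c)*(-7 - 90) = (33 + c)*(-97) = -3201 - 97*c)
A(L(2, -8), -142) + (-20610 + 4957) = (-3201 - 97*(-142)) + (-20610 + 4957) = (-3201 + 13774) - 15653 = 10573 - 15653 = -5080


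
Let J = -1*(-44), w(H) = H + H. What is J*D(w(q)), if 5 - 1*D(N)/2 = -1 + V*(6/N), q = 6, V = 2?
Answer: 440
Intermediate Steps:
w(H) = 2*H
J = 44
D(N) = 12 - 24/N (D(N) = 10 - 2*(-1 + 2*(6/N)) = 10 - 2*(-1 + 12/N) = 10 + (2 - 24/N) = 12 - 24/N)
J*D(w(q)) = 44*(12 - 24/(2*6)) = 44*(12 - 24/12) = 44*(12 - 24*1/12) = 44*(12 - 2) = 44*10 = 440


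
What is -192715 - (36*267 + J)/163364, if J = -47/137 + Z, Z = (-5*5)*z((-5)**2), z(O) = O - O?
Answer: -4313130293417/22380868 ≈ -1.9272e+5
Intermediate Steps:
z(O) = 0
Z = 0 (Z = -5*5*0 = -25*0 = 0)
J = -47/137 (J = -47/137 + 0 = -47/137 ≈ -0.34307)
-192715 - (36*267 + J)/163364 = -192715 - (36*267 - 47/137)/163364 = -192715 - (9612 - 47/137)/163364 = -192715 - 1316797/(137*163364) = -192715 - 1*1316797/22380868 = -192715 - 1316797/22380868 = -4313130293417/22380868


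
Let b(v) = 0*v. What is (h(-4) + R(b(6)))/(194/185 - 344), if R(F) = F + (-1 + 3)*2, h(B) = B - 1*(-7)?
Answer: -1295/63446 ≈ -0.020411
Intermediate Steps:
b(v) = 0
h(B) = 7 + B (h(B) = B + 7 = 7 + B)
R(F) = 4 + F (R(F) = F + 2*2 = F + 4 = 4 + F)
(h(-4) + R(b(6)))/(194/185 - 344) = ((7 - 4) + (4 + 0))/(194/185 - 344) = (3 + 4)/(194*(1/185) - 344) = 7/(194/185 - 344) = 7/(-63446/185) = 7*(-185/63446) = -1295/63446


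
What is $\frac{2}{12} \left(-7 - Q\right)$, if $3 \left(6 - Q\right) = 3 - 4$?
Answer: $- \frac{20}{9} \approx -2.2222$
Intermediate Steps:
$Q = \frac{19}{3}$ ($Q = 6 - \frac{3 - 4}{3} = 6 - - \frac{1}{3} = 6 + \frac{1}{3} = \frac{19}{3} \approx 6.3333$)
$\frac{2}{12} \left(-7 - Q\right) = \frac{2}{12} \left(-7 - \frac{19}{3}\right) = 2 \cdot \frac{1}{12} \left(-7 - \frac{19}{3}\right) = \frac{1}{6} \left(- \frac{40}{3}\right) = - \frac{20}{9}$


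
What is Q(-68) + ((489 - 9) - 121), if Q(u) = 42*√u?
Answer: 359 + 84*I*√17 ≈ 359.0 + 346.34*I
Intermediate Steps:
Q(-68) + ((489 - 9) - 121) = 42*√(-68) + ((489 - 9) - 121) = 42*(2*I*√17) + (480 - 121) = 84*I*√17 + 359 = 359 + 84*I*√17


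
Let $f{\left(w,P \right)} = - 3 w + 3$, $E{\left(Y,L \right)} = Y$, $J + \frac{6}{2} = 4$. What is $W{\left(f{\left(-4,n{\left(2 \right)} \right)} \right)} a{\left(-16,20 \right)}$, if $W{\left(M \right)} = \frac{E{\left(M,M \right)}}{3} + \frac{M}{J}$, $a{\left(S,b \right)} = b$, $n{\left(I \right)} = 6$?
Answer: $400$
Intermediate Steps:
$J = 1$ ($J = -3 + 4 = 1$)
$f{\left(w,P \right)} = 3 - 3 w$
$W{\left(M \right)} = \frac{4 M}{3}$ ($W{\left(M \right)} = \frac{M}{3} + \frac{M}{1} = M \frac{1}{3} + M 1 = \frac{M}{3} + M = \frac{4 M}{3}$)
$W{\left(f{\left(-4,n{\left(2 \right)} \right)} \right)} a{\left(-16,20 \right)} = \frac{4 \left(3 - -12\right)}{3} \cdot 20 = \frac{4 \left(3 + 12\right)}{3} \cdot 20 = \frac{4}{3} \cdot 15 \cdot 20 = 20 \cdot 20 = 400$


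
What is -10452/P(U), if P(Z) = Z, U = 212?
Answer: -2613/53 ≈ -49.302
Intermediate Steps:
-10452/P(U) = -10452/212 = -10452*1/212 = -2613/53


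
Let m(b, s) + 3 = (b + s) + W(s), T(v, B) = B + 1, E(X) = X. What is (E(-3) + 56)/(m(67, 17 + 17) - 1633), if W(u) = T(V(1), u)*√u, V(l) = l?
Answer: -16271/462915 - 371*√34/462915 ≈ -0.039822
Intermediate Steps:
T(v, B) = 1 + B
W(u) = √u*(1 + u) (W(u) = (1 + u)*√u = √u*(1 + u))
m(b, s) = -3 + b + s + √s*(1 + s) (m(b, s) = -3 + ((b + s) + √s*(1 + s)) = -3 + (b + s + √s*(1 + s)) = -3 + b + s + √s*(1 + s))
(E(-3) + 56)/(m(67, 17 + 17) - 1633) = (-3 + 56)/((-3 + 67 + (17 + 17) + √(17 + 17)*(1 + (17 + 17))) - 1633) = 53/((-3 + 67 + 34 + √34*(1 + 34)) - 1633) = 53/((-3 + 67 + 34 + √34*35) - 1633) = 53/((-3 + 67 + 34 + 35*√34) - 1633) = 53/((98 + 35*√34) - 1633) = 53/(-1535 + 35*√34)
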